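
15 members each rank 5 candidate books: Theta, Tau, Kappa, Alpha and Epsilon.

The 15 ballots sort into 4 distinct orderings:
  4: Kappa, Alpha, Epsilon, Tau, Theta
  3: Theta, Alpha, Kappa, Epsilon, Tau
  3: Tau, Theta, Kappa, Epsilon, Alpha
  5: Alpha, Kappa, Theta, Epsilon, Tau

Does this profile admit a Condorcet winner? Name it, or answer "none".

Alpha

Check each pair by majority over 15 ballots:
Theta vs Tau: Theta, 8–7.
Theta vs Kappa: Kappa wins 9–6.
Theta–Alpha: Alpha 9–6.
Theta vs Epsilon: Theta wins 11–4.
Tau vs Kappa: Kappa, 12–3.
Tau–Alpha: Alpha 12–3.
Tau vs Epsilon: Epsilon wins 12–3.
Kappa vs Alpha: Alpha, 8–7.
Kappa–Epsilon: Kappa 15–0.
Alpha vs Epsilon: Alpha wins 12–3.
Alpha wins every pairwise contest, so Alpha is the Condorcet winner.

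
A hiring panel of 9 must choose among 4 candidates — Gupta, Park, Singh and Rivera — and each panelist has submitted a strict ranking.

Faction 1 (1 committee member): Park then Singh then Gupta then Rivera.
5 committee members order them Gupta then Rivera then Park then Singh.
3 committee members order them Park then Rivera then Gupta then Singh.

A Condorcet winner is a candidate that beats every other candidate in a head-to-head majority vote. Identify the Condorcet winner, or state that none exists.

Gupta

Head-to-head results (9 committee members):
Gupta vs Park: Gupta is ranked higher on 5 ballots, Park on 4. Gupta wins 5–4.
Gupta vs Singh: Gupta wins 8–1.
Gupta vs Rivera: Gupta is ranked higher on 1+5 = 6 ballots, Rivera on 3. Gupta wins 6–3.
Park vs Singh: 9 to 0, Park.
Park vs Rivera: Rivera, 5–4.
Singh–Rivera: Rivera 8–1.
Only Gupta has no losses; Gupta is the Condorcet winner.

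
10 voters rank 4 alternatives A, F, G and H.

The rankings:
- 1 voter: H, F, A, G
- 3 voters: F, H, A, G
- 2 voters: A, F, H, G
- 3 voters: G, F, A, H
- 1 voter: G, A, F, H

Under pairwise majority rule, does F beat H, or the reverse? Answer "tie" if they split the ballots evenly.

F

Ballots ranking F above H: 3 + 2 + 3 + 1 = 9.
Ballots ranking H above F: 10 − 9 = 1.
F wins the head-to-head 9–1.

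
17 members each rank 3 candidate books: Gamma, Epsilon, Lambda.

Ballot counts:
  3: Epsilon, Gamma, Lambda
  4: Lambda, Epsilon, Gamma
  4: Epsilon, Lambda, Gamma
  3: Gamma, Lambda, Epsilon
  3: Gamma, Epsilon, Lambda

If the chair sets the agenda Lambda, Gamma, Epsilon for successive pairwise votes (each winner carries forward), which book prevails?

Epsilon

Round 1: Lambda vs Gamma — 8–9, Gamma advances.
Round 2: Gamma vs Epsilon — 6–11, Epsilon advances.
The agenda winner is Epsilon.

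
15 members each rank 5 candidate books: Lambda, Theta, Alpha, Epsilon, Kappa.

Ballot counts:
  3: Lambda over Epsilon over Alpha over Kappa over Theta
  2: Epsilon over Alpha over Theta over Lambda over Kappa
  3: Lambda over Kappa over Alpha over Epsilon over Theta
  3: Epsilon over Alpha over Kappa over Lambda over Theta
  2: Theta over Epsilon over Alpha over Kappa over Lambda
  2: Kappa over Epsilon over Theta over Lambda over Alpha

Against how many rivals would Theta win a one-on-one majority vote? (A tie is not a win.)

Theta against each rival (15 members):
Theta vs Lambda: Lambda, 9–6.
Theta vs Alpha: Theta is ranked higher on 2+2 = 4 ballots, Alpha on 11. Alpha wins 11–4.
Theta vs Epsilon: Theta preferred on 2 ballots; Epsilon wins 13–2.
Theta vs Kappa: Kappa wins 11–4.
Theta beats no one; loses to Lambda, Alpha, Epsilon, Kappa — 0 pairwise wins.

0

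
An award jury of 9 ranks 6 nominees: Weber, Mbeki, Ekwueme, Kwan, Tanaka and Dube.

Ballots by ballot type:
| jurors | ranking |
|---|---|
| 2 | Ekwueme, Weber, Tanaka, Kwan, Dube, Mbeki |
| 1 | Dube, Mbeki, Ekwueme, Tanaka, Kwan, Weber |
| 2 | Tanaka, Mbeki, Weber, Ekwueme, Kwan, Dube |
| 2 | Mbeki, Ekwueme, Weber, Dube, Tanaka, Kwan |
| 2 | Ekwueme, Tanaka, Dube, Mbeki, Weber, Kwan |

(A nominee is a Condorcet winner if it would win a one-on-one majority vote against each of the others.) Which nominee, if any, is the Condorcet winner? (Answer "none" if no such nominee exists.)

none

Pairwise majorities:
Weber vs Mbeki: 2 to 7, Mbeki.
Weber vs Ekwueme: Weber preferred on 2 ballots; Ekwueme wins 7–2.
Weber vs Kwan: 8 to 1, Weber.
Weber vs Tanaka: Weber preferred on 2+2 = 4 ballots; Tanaka wins 5–4.
Weber vs Dube: 6 to 3, Weber.
Mbeki vs Ekwueme: 5 to 4, Mbeki.
Mbeki vs Kwan: Mbeki is ranked higher on 1+2+2+2 = 7 ballots, Kwan on 2. Mbeki wins 7–2.
Mbeki vs Tanaka: Mbeki preferred on 1+2 = 3 ballots; Tanaka wins 6–3.
Mbeki vs Dube: 4 to 5, Dube.
Ekwueme vs Kwan: 9 to 0, Ekwueme.
Ekwueme vs Tanaka: 2+1+2+2 = 7 for Ekwueme, 2 for Tanaka — Ekwueme by 7–2.
Ekwueme vs Dube: Ekwueme is ranked higher on 2+2+2+2 = 8 ballots, Dube on 1. Ekwueme wins 8–1.
Kwan vs Tanaka: 0 for Kwan, 9 for Tanaka — Tanaka by 9–0.
Kwan vs Dube: Kwan preferred on 2+2 = 4 ballots; Dube wins 5–4.
Tanaka vs Dube: 2+2+2 = 6 for Tanaka, 3 for Dube — Tanaka by 6–3.
Each nominee drops at least one matchup (Weber loses to Mbeki; Mbeki loses to Tanaka; Ekwueme loses to Mbeki; Kwan loses to Weber; Tanaka loses to Ekwueme; Dube loses to Weber); the cycle Weber → Dube → Mbeki → Weber rules out a Condorcet winner.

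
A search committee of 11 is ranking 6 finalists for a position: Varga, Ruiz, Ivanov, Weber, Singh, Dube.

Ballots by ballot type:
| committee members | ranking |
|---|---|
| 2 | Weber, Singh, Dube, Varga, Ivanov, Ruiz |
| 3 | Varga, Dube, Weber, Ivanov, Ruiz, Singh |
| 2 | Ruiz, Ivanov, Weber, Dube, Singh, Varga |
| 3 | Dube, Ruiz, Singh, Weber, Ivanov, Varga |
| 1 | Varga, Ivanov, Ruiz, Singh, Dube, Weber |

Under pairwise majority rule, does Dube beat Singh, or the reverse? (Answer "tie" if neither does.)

Ballots ranking Dube above Singh: 3 + 2 + 3 = 8.
Ballots ranking Singh above Dube: 11 − 8 = 3.
Dube wins the head-to-head 8–3.

Dube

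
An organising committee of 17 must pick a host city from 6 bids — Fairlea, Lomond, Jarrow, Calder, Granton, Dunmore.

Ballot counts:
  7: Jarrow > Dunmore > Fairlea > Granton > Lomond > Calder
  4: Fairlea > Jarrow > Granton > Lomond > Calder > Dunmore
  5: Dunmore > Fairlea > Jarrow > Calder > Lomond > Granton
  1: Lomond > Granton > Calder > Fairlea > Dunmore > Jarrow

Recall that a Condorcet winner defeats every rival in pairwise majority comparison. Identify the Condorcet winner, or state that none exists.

none

Pairwise majorities:
Fairlea–Lomond: Fairlea 16–1.
Fairlea vs Jarrow: 10 to 7, Fairlea.
Fairlea vs Calder: Fairlea preferred on 7+4+5 = 16 ballots; Fairlea wins 16–1.
Fairlea vs Granton: Fairlea wins 16–1.
Fairlea–Dunmore: Dunmore 12–5.
Lomond vs Jarrow: Jarrow wins 16–1.
Lomond vs Calder: Lomond is ranked higher on 7+4+1 = 12 ballots, Calder on 5. Lomond wins 12–5.
Lomond vs Granton: 6 to 11, Granton.
Lomond vs Dunmore: Lomond preferred on 4+1 = 5 ballots; Dunmore wins 12–5.
Jarrow vs Calder: 7+4+5 = 16 for Jarrow, 1 for Calder — Jarrow by 16–1.
Jarrow vs Granton: 7+4+5 = 16 for Jarrow, 1 for Granton — Jarrow by 16–1.
Jarrow vs Dunmore: Jarrow is ranked higher on 7+4 = 11 ballots, Dunmore on 6. Jarrow wins 11–6.
Calder vs Granton: Granton wins 12–5.
Calder vs Dunmore: Dunmore wins 12–5.
Granton vs Dunmore: Dunmore wins 12–5.
Each city drops at least one matchup (Fairlea loses to Dunmore; Lomond loses to Fairlea; Jarrow loses to Fairlea; Calder loses to Fairlea; Granton loses to Fairlea; Dunmore loses to Jarrow); the cycle Fairlea beats Jarrow beats Dunmore beats Fairlea rules out a Condorcet winner.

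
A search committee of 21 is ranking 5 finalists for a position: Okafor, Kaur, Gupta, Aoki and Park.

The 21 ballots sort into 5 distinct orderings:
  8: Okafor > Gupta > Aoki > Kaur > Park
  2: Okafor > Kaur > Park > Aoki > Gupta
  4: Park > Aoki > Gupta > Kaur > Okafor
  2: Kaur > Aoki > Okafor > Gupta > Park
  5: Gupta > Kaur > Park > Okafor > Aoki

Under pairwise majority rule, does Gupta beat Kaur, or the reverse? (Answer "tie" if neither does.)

Gupta

Ballots ranking Gupta above Kaur: 8 + 4 + 5 = 17.
Ballots ranking Kaur above Gupta: 21 − 17 = 4.
Gupta wins the head-to-head 17–4.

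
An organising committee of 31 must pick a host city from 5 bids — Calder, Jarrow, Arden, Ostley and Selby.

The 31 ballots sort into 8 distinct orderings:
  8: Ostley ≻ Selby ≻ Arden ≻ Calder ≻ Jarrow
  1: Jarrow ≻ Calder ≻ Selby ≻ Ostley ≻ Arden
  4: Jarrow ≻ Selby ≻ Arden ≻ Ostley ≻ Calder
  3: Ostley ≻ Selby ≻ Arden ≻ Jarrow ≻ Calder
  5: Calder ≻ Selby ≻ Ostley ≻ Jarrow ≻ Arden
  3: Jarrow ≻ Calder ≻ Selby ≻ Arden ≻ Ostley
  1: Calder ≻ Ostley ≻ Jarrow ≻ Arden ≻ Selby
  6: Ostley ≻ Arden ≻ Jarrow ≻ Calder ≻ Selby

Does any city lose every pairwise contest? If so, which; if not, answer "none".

none

Head-to-head results (31 organisers):
Calder vs Jarrow: Calder is ranked higher on 8+5+1 = 14 ballots, Jarrow on 17. Jarrow wins 17–14.
Calder vs Arden: Arden wins 21–10.
Calder vs Ostley: Ostley wins 21–10.
Calder vs Selby: 1+5+3+1+6 = 16 for Calder, 15 for Selby — Calder by 16–15.
Jarrow–Arden: Arden 17–14.
Jarrow vs Ostley: Ostley wins 23–8.
Jarrow vs Selby: Selby wins 16–15.
Arden vs Ostley: Ostley, 24–7.
Arden–Selby: Selby 24–7.
Ostley–Selby: Ostley 18–13.
Every city wins at least one matchup (Calder beats Selby; Jarrow beats Calder; Arden beats Calder; Ostley beats Calder; Selby beats Jarrow), so there is no Condorcet loser.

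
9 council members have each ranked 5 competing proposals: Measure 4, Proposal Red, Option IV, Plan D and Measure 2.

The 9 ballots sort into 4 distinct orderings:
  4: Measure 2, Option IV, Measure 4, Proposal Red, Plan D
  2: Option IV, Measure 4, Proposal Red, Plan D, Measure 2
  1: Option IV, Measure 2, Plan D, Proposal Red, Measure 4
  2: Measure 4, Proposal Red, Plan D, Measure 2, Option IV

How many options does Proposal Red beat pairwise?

1

Proposal Red against each rival (9 council members):
Proposal Red vs Measure 4: Measure 4 wins 8–1.
Proposal Red–Option IV: Option IV 7–2.
Proposal Red vs Plan D: 8 to 1, Proposal Red.
Proposal Red vs Measure 2: Proposal Red preferred on 2+2 = 4 ballots; Measure 2 wins 5–4.
Proposal Red beats Plan D; loses to Measure 4, Option IV, Measure 2 — 1 pairwise win.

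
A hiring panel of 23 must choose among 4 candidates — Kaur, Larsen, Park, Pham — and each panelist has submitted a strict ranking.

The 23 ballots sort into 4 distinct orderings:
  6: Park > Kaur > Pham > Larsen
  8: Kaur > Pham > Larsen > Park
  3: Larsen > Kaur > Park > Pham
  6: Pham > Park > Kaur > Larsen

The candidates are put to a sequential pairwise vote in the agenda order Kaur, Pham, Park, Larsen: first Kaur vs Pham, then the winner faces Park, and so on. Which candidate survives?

Round 1: Kaur vs Pham — 17–6, Kaur advances.
Round 2: Kaur vs Park — 11–12, Park advances.
Round 3: Park vs Larsen — 12–11, Park advances.
Park survives the agenda.

Park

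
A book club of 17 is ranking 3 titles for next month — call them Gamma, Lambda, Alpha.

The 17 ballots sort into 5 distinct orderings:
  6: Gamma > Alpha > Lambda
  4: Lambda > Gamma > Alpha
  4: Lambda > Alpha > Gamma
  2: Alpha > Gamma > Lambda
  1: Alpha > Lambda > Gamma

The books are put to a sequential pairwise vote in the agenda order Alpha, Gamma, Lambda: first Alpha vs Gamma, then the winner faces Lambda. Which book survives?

Round 1: Alpha vs Gamma — 7–10, Gamma advances.
Round 2: Gamma vs Lambda — 8–9, Lambda advances.
Lambda survives the agenda.

Lambda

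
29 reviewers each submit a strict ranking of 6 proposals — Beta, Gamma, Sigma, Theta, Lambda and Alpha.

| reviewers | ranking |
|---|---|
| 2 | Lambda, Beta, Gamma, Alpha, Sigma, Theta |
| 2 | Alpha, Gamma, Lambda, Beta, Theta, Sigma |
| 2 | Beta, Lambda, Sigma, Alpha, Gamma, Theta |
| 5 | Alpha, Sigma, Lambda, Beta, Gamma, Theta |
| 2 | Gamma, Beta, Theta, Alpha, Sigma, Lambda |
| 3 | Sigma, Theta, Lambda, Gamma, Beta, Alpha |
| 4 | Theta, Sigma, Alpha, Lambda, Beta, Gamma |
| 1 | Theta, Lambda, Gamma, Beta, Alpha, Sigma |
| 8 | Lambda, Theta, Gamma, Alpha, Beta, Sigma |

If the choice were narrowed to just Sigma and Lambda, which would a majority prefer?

Ballots ranking Sigma above Lambda: 5 + 2 + 3 + 4 = 14.
Ballots ranking Lambda above Sigma: 29 − 14 = 15.
Lambda wins the head-to-head 15–14.

Lambda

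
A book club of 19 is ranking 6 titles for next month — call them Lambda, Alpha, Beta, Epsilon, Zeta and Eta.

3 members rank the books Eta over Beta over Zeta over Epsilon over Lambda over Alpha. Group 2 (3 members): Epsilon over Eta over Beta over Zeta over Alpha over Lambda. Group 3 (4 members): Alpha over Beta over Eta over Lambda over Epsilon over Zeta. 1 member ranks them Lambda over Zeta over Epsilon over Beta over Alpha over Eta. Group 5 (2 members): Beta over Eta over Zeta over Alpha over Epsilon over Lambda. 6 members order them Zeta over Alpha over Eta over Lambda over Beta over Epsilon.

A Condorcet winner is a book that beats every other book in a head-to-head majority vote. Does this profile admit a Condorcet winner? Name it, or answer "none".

none

Head-to-head results (19 members):
Lambda vs Alpha: Alpha wins 15–4.
Lambda vs Beta: Beta, 12–7.
Lambda vs Epsilon: Lambda, 11–8.
Lambda–Zeta: Zeta 14–5.
Lambda vs Eta: Eta wins 18–1.
Alpha vs Beta: Alpha, 10–9.
Alpha vs Epsilon: Alpha, 12–7.
Alpha vs Zeta: Zeta, 15–4.
Alpha vs Eta: Alpha wins 11–8.
Beta vs Epsilon: Beta wins 15–4.
Beta vs Zeta: Beta wins 12–7.
Beta vs Eta: Eta wins 12–7.
Epsilon vs Zeta: Zeta wins 12–7.
Epsilon–Eta: Eta 15–4.
Zeta vs Eta: Eta, 12–7.
Each book drops at least one matchup (Lambda loses to Alpha; Alpha loses to Zeta; Beta loses to Alpha; Epsilon loses to Lambda; Zeta loses to Beta; Eta loses to Alpha); the cycle Alpha → Beta → Zeta → Alpha rules out a Condorcet winner.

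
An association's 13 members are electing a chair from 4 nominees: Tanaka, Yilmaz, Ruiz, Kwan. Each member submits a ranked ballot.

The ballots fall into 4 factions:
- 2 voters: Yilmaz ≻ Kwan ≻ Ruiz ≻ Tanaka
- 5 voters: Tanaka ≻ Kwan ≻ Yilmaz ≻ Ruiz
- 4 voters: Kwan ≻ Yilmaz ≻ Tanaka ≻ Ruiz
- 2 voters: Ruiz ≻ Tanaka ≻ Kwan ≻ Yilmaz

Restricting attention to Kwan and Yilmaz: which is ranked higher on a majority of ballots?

Ballots ranking Kwan above Yilmaz: 5 + 4 + 2 = 11.
Ballots ranking Yilmaz above Kwan: 13 − 11 = 2.
Kwan wins the head-to-head 11–2.

Kwan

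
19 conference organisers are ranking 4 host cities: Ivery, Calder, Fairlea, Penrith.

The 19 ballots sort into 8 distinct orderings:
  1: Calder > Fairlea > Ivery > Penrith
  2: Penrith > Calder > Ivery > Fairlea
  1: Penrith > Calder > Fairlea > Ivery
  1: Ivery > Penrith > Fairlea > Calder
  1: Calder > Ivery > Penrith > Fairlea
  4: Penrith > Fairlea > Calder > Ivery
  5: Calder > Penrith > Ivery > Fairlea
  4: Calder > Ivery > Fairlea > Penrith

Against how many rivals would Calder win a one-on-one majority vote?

3

Calder against each rival (19 organisers):
Calder vs Ivery: Calder preferred on 18 ballots; Calder wins 18–1.
Calder vs Fairlea: 14 to 5, Calder.
Calder vs Penrith: 1+1+5+4 = 11 for Calder, 8 for Penrith — Calder by 11–8.
Calder beats Ivery, Fairlea, Penrith — 3 pairwise wins.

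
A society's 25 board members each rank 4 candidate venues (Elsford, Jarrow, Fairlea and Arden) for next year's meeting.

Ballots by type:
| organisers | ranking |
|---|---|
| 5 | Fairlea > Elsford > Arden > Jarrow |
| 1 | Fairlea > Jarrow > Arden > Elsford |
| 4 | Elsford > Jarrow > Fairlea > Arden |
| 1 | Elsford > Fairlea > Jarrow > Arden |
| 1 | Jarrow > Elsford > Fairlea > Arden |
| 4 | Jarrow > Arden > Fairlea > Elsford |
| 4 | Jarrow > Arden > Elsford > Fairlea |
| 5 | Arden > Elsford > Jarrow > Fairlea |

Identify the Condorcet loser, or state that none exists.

Fairlea

Head-to-head results (25 organisers):
Elsford vs Jarrow: Elsford is ranked higher on 5+4+1+5 = 15 ballots, Jarrow on 10. Elsford wins 15–10.
Elsford vs Fairlea: 15 to 10, Elsford.
Elsford vs Arden: Arden wins 14–11.
Jarrow–Fairlea: Jarrow 18–7.
Jarrow vs Arden: 15 to 10, Jarrow.
Fairlea–Arden: Arden 13–12.
Fairlea is beaten in every head-to-head and is the Condorcet loser.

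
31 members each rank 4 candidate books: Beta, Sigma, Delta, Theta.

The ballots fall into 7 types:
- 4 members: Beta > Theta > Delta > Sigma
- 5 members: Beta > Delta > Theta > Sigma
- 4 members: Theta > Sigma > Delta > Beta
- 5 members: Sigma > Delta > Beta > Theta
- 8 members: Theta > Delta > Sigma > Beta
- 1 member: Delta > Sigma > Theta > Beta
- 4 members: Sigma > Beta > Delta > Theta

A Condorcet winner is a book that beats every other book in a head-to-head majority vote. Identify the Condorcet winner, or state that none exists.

none

Head-to-head results (31 members):
Beta vs Sigma: Sigma, 22–9.
Beta vs Delta: Delta, 18–13.
Beta–Theta: Beta 18–13.
Sigma vs Delta: Delta wins 18–13.
Sigma–Theta: Theta 21–10.
Delta vs Theta: Theta, 16–15.
Each book drops at least one matchup (Beta loses to Sigma; Sigma loses to Delta; Delta loses to Theta; Theta loses to Beta); the cycle Beta beats Theta beats Sigma beats Beta rules out a Condorcet winner.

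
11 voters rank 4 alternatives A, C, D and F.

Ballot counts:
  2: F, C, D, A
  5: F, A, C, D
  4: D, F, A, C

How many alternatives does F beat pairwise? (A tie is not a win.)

3

F against each rival (11 voters):
F vs A: F, 11–0.
F vs C: F wins 11–0.
F vs D: 2+5 = 7 for F, 4 for D — F by 7–4.
F beats A, C, D — 3 pairwise wins.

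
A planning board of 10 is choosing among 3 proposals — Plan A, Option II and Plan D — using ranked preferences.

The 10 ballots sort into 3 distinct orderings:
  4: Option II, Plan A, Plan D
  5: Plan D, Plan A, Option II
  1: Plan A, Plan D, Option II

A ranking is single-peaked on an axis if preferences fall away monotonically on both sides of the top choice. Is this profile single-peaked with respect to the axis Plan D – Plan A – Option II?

yes

Axis positions: Plan D=1, Plan A=2, Option II=3.
Faction 1 (peak Option II at position 3): ranking walks positions 3-2-1, expanding outward from the peak — single-peaked.
Faction 2 (peak Plan D at position 1): ranking walks positions 1-2-3, expanding outward from the peak — single-peaked.
Faction 3 (peak Plan A at position 2): ranking walks positions 2-1-3, expanding outward from the peak — single-peaked.
Every ranking is single-peaked on this axis.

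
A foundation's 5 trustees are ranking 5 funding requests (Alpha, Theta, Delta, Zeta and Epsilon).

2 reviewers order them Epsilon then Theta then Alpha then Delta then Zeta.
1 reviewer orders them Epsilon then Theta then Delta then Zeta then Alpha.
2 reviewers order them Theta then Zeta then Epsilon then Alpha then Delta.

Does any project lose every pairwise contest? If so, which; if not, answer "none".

none

Pairwise majorities:
Alpha vs Theta: Theta, 5–0.
Alpha vs Delta: Alpha, 4–1.
Alpha vs Zeta: Zeta wins 3–2.
Alpha–Epsilon: Epsilon 5–0.
Theta vs Delta: Theta, 5–0.
Theta–Zeta: Theta 5–0.
Theta–Epsilon: Epsilon 3–2.
Delta vs Zeta: Delta is ranked higher on 2+1 = 3 ballots, Zeta on 2. Delta wins 3–2.
Delta vs Epsilon: Epsilon wins 5–0.
Zeta vs Epsilon: 2 to 3, Epsilon.
Every project wins at least one matchup (Alpha beats Delta; Theta beats Alpha; Delta beats Zeta; Zeta beats Alpha; Epsilon beats Alpha), so there is no Condorcet loser.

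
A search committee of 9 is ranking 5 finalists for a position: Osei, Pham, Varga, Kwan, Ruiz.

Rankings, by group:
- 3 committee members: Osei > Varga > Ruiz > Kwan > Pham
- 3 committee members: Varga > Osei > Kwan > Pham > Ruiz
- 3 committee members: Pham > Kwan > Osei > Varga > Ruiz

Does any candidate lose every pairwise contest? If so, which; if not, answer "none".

Pairwise majorities:
Osei vs Pham: Osei is ranked higher on 3+3 = 6 ballots, Pham on 3. Osei wins 6–3.
Osei vs Varga: 3+3 = 6 for Osei, 3 for Varga — Osei by 6–3.
Osei–Kwan: Osei 6–3.
Osei vs Ruiz: Osei, 9–0.
Pham vs Varga: Varga, 6–3.
Pham vs Kwan: Pham is ranked higher on 3 ballots, Kwan on 6. Kwan wins 6–3.
Pham vs Ruiz: 6 to 3, Pham.
Varga–Kwan: Varga 6–3.
Varga vs Ruiz: 3+3+3 = 9 for Varga, 0 for Ruiz — Varga by 9–0.
Kwan vs Ruiz: Kwan, 6–3.
Ruiz loses to every other candidate — it is the Condorcet loser.

Ruiz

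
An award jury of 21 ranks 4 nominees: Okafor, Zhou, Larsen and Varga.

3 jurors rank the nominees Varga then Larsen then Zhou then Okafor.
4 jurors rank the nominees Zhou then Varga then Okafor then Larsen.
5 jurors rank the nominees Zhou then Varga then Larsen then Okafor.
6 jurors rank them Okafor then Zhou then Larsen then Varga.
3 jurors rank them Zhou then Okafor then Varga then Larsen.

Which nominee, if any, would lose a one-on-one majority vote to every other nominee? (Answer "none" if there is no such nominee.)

Head-to-head results (21 jurors):
Okafor vs Zhou: Okafor is ranked higher on 6 ballots, Zhou on 15. Zhou wins 15–6.
Okafor–Larsen: Okafor 13–8.
Okafor vs Varga: Varga wins 12–9.
Zhou vs Larsen: Zhou is ranked higher on 4+5+6+3 = 18 ballots, Larsen on 3. Zhou wins 18–3.
Zhou–Varga: Zhou 18–3.
Larsen–Varga: Varga 15–6.
Larsen is beaten in every head-to-head and is the Condorcet loser.

Larsen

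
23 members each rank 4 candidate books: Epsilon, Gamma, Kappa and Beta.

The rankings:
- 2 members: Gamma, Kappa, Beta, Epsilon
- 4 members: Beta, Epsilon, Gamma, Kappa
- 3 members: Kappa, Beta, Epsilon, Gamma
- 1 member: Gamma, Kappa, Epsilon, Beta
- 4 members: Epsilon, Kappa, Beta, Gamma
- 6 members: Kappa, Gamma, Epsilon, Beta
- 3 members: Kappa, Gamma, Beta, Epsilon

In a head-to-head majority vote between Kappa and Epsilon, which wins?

Kappa

Ballots ranking Kappa above Epsilon: 2 + 3 + 1 + 6 + 3 = 15.
Ballots ranking Epsilon above Kappa: 23 − 15 = 8.
Kappa wins the head-to-head 15–8.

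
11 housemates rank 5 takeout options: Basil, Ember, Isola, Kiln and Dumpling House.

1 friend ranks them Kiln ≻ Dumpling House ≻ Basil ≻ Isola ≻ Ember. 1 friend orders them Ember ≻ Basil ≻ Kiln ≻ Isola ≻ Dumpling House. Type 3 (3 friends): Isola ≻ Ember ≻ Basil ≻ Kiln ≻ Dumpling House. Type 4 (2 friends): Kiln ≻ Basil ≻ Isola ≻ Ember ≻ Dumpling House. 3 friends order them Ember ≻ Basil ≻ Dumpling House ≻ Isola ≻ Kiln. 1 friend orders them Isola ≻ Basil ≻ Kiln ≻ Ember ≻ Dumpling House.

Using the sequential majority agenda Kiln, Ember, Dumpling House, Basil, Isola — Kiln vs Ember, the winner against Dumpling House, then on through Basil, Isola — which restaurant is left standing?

Isola

Round 1: Kiln vs Ember — 4–7, Ember advances.
Round 2: Ember vs Dumpling House — 10–1, Ember advances.
Round 3: Ember vs Basil — 7–4, Ember advances.
Round 4: Ember vs Isola — 4–7, Isola advances.
The agenda winner is Isola.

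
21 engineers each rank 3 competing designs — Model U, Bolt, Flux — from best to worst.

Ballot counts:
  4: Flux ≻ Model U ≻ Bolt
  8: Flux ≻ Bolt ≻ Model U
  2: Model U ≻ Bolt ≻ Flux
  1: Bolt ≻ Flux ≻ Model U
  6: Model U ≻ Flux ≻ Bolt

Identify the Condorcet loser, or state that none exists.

Bolt

Head-to-head results (21 engineers):
Model U vs Bolt: Model U wins 12–9.
Model U vs Flux: Flux wins 13–8.
Bolt vs Flux: Bolt preferred on 2+1 = 3 ballots; Flux wins 18–3.
Bolt loses to every other design — it is the Condorcet loser.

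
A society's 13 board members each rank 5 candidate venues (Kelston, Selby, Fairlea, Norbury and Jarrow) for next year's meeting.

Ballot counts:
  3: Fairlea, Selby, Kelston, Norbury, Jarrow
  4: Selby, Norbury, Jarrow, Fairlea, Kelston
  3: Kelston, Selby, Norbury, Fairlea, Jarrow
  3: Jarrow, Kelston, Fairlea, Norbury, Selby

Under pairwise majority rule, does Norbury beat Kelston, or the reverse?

Ballots ranking Norbury above Kelston: 4.
Ballots ranking Kelston above Norbury: 13 − 4 = 9.
Kelston wins the head-to-head 9–4.

Kelston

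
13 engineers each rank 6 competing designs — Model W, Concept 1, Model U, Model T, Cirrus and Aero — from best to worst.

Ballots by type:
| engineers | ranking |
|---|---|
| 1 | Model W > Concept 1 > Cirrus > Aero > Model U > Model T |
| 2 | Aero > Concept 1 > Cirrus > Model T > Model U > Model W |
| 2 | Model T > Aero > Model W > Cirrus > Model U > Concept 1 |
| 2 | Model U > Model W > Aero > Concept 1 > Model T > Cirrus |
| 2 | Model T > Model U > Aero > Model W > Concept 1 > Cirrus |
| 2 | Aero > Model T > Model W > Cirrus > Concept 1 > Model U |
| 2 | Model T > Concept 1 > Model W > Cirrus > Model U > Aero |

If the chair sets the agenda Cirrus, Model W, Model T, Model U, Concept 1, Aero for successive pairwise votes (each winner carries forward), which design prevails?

Round 1: Cirrus vs Model W — 2–11, Model W advances.
Round 2: Model W vs Model T — 3–10, Model T advances.
Round 3: Model T vs Model U — 10–3, Model T advances.
Round 4: Model T vs Concept 1 — 8–5, Model T advances.
Round 5: Model T vs Aero — 6–7, Aero advances.
Aero survives the agenda.

Aero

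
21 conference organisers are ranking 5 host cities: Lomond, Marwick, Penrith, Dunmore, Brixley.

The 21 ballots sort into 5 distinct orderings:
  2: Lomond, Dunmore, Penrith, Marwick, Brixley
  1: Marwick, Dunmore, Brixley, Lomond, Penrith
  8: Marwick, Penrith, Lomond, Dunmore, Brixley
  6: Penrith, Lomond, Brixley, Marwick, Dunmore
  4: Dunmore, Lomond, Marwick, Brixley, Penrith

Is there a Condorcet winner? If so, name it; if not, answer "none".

Check each pair by majority over 21 ballots:
Lomond–Marwick: Lomond 12–9.
Lomond vs Penrith: Penrith wins 14–7.
Lomond vs Dunmore: Lomond wins 16–5.
Lomond vs Brixley: Lomond wins 20–1.
Marwick vs Penrith: 1+8+4 = 13 for Marwick, 8 for Penrith — Marwick by 13–8.
Marwick vs Dunmore: Marwick is ranked higher on 1+8+6 = 15 ballots, Dunmore on 6. Marwick wins 15–6.
Marwick–Brixley: Marwick 15–6.
Penrith vs Dunmore: Penrith wins 14–7.
Penrith vs Brixley: Penrith is ranked higher on 2+8+6 = 16 ballots, Brixley on 5. Penrith wins 16–5.
Dunmore vs Brixley: 15 to 6, Dunmore.
Every city loses at least once (Lomond loses to Penrith; Marwick loses to Lomond; Penrith loses to Marwick; Dunmore loses to Lomond; Brixley loses to Lomond). The majority relation contains the cycle Lomond → Marwick → Penrith → Lomond, so there is no Condorcet winner.

none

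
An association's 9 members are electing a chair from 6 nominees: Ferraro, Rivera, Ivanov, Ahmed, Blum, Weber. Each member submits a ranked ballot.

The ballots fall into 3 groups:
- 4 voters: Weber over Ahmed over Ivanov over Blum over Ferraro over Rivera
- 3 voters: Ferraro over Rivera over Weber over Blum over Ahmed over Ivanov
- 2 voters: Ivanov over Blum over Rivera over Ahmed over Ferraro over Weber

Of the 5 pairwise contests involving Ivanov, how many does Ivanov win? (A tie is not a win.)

3

Ivanov against each rival (9 voters):
Ivanov vs Ferraro: Ivanov wins 6–3.
Ivanov vs Rivera: 4+2 = 6 for Ivanov, 3 for Rivera — Ivanov by 6–3.
Ivanov–Ahmed: Ahmed 7–2.
Ivanov vs Blum: Ivanov, 6–3.
Ivanov vs Weber: Weber, 7–2.
Ivanov beats Ferraro, Rivera, Blum; loses to Ahmed, Weber — 3 pairwise wins.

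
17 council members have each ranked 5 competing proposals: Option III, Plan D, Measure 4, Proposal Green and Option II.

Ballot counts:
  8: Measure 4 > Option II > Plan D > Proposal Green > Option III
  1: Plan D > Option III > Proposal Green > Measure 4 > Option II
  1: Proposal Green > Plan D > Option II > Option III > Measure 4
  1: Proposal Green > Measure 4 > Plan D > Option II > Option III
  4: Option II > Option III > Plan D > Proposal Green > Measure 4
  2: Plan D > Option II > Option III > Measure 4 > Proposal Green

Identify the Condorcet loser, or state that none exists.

Option III

Pairwise majorities:
Option III vs Plan D: Plan D, 13–4.
Option III vs Measure 4: Measure 4, 9–8.
Option III vs Proposal Green: Option III preferred on 1+4+2 = 7 ballots; Proposal Green wins 10–7.
Option III vs Option II: Option II wins 16–1.
Plan D vs Measure 4: Plan D preferred on 1+1+4+2 = 8 ballots; Measure 4 wins 9–8.
Plan D vs Proposal Green: Plan D, 15–2.
Plan D vs Option II: Option II, 12–5.
Measure 4 vs Proposal Green: Measure 4 wins 10–7.
Measure 4 vs Option II: 10 to 7, Measure 4.
Proposal Green vs Option II: Proposal Green preferred on 1+1+1 = 3 ballots; Option II wins 14–3.
Option III is beaten in every head-to-head and is the Condorcet loser.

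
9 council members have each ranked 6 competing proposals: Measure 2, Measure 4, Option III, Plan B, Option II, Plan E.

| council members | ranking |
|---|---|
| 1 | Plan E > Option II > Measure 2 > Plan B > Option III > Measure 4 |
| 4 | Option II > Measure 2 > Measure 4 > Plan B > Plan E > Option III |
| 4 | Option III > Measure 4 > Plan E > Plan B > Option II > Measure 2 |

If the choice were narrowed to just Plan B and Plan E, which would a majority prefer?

Ballots ranking Plan B above Plan E: 4.
Ballots ranking Plan E above Plan B: 9 − 4 = 5.
Plan E wins the head-to-head 5–4.

Plan E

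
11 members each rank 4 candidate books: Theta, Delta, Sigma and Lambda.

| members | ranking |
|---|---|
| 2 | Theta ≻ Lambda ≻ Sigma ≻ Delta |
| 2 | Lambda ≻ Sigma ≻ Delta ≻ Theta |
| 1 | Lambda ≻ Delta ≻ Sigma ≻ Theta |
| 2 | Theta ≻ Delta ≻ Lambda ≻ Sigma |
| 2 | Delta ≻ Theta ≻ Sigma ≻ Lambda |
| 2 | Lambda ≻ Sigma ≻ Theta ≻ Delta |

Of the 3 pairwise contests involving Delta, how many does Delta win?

0

Delta against each rival (11 members):
Delta vs Theta: Delta is ranked higher on 2+1+2 = 5 ballots, Theta on 6. Theta wins 6–5.
Delta vs Sigma: 5 to 6, Sigma.
Delta–Lambda: Lambda 7–4.
Delta beats no one; loses to Theta, Sigma, Lambda — 0 pairwise wins.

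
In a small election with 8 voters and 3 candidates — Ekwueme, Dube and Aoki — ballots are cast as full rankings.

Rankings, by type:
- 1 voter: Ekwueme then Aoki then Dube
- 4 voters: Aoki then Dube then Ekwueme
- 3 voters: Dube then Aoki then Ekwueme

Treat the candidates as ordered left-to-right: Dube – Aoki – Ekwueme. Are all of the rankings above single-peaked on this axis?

Axis positions: Dube=1, Aoki=2, Ekwueme=3.
Type 1 (peak Ekwueme at position 3): ranking walks positions 3-2-1, expanding outward from the peak — single-peaked.
Type 2 (peak Aoki at position 2): ranking walks positions 2-1-3, expanding outward from the peak — single-peaked.
Type 3 (peak Dube at position 1): ranking walks positions 1-2-3, expanding outward from the peak — single-peaked.
Every ranking is single-peaked on this axis.

yes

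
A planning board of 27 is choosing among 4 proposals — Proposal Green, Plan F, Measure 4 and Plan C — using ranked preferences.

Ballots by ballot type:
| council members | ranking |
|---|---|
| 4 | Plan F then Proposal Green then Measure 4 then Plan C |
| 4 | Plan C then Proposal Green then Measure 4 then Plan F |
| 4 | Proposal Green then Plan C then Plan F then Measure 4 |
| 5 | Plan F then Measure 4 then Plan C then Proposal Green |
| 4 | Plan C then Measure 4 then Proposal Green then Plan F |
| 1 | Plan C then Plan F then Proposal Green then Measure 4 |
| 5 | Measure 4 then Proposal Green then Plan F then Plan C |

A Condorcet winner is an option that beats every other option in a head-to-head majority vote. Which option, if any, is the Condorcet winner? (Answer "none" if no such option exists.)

Pairwise majorities:
Proposal Green vs Plan F: 4+4+4+5 = 17 for Proposal Green, 10 for Plan F — Proposal Green by 17–10.
Proposal Green vs Measure 4: Proposal Green is ranked higher on 4+4+4+1 = 13 ballots, Measure 4 on 14. Measure 4 wins 14–13.
Proposal Green vs Plan C: 4+4+5 = 13 for Proposal Green, 14 for Plan C — Plan C by 14–13.
Plan F vs Measure 4: Plan F is ranked higher on 4+4+5+1 = 14 ballots, Measure 4 on 13. Plan F wins 14–13.
Plan F vs Plan C: Plan F preferred on 4+5+5 = 14 ballots; Plan F wins 14–13.
Measure 4 vs Plan C: 4+5+5 = 14 for Measure 4, 13 for Plan C — Measure 4 by 14–13.
Every option loses at least once (Proposal Green loses to Measure 4; Plan F loses to Proposal Green; Measure 4 loses to Plan F; Plan C loses to Plan F). The majority relation contains the cycle Proposal Green beats Plan F beats Measure 4 beats Proposal Green, so there is no Condorcet winner.

none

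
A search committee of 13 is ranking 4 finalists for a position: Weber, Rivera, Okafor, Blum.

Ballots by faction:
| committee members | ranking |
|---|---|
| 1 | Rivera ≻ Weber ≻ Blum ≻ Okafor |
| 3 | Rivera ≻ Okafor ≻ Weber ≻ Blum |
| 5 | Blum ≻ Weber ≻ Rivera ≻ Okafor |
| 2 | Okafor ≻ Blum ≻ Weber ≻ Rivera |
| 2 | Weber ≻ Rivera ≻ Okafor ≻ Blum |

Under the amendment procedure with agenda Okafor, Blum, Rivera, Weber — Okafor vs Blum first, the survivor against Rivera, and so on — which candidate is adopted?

Weber

Round 1: Okafor vs Blum — 7–6, Okafor advances.
Round 2: Okafor vs Rivera — 2–11, Rivera advances.
Round 3: Rivera vs Weber — 4–9, Weber advances.
Weber survives the agenda.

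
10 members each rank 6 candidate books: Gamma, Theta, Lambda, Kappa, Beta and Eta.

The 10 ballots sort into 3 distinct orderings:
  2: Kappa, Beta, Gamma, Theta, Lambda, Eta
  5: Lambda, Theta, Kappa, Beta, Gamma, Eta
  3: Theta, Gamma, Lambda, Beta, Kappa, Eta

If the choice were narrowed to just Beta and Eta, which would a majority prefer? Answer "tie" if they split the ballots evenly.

Beta

Ballots ranking Beta above Eta: 2 + 5 + 3 = 10.
Ballots ranking Eta above Beta: 10 − 10 = 0.
Beta wins the head-to-head 10–0.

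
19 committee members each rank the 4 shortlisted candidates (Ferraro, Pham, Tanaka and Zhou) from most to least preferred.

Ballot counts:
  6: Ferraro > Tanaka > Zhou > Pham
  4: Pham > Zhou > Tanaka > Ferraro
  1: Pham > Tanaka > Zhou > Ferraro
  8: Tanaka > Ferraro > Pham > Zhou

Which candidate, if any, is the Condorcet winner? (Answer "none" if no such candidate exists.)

Check each pair by majority over 19 ballots:
Ferraro vs Pham: Ferraro wins 14–5.
Ferraro–Tanaka: Tanaka 13–6.
Ferraro vs Zhou: Ferraro wins 14–5.
Pham vs Tanaka: Tanaka, 14–5.
Pham vs Zhou: Pham, 13–6.
Tanaka vs Zhou: Tanaka wins 15–4.
Tanaka defeats every rival head-to-head and is the Condorcet winner.

Tanaka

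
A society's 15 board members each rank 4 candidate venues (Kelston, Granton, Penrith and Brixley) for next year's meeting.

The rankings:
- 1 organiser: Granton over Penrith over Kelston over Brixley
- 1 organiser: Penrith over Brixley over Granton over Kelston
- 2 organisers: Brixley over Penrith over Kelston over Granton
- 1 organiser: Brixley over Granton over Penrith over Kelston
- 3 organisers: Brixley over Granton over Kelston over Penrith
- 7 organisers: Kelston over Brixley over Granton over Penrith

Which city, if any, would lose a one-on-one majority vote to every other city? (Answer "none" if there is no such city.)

Penrith

Head-to-head results (15 organisers):
Kelston–Granton: Kelston 9–6.
Kelston vs Penrith: Kelston wins 10–5.
Kelston vs Brixley: Kelston wins 8–7.
Granton vs Penrith: 1+1+3+7 = 12 for Granton, 3 for Penrith — Granton by 12–3.
Granton–Brixley: Brixley 14–1.
Penrith vs Brixley: 1+1 = 2 for Penrith, 13 for Brixley — Brixley by 13–2.
Penrith loses to every other city — it is the Condorcet loser.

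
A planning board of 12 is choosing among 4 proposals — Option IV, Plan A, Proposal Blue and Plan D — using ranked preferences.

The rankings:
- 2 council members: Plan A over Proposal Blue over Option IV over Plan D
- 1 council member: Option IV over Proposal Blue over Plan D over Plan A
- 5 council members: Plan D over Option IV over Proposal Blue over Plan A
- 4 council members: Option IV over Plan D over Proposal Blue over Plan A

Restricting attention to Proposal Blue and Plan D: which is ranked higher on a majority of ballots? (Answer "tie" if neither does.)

Ballots ranking Proposal Blue above Plan D: 2 + 1 = 3.
Ballots ranking Plan D above Proposal Blue: 12 − 3 = 9.
Plan D wins the head-to-head 9–3.

Plan D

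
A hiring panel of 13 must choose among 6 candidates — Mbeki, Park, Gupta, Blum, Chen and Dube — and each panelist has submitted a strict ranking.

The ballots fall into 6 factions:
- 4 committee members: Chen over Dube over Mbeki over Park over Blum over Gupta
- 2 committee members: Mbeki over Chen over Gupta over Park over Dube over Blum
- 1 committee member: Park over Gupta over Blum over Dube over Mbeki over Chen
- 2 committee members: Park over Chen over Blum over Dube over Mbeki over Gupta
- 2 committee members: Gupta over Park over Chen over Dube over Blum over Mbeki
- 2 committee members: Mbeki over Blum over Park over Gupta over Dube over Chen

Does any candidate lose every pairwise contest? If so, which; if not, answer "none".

Pairwise majorities:
Mbeki–Park: Mbeki 8–5.
Mbeki vs Gupta: 10 to 3, Mbeki.
Mbeki vs Blum: Mbeki preferred on 4+2+2 = 8 ballots; Mbeki wins 8–5.
Mbeki vs Chen: Chen wins 8–5.
Mbeki vs Dube: Mbeki preferred on 2+2 = 4 ballots; Dube wins 9–4.
Park vs Gupta: Park is ranked higher on 4+1+2+2 = 9 ballots, Gupta on 4. Park wins 9–4.
Park vs Blum: Park wins 11–2.
Park–Chen: Park 7–6.
Park vs Dube: Park wins 9–4.
Gupta vs Blum: Gupta is ranked higher on 2+1+2 = 5 ballots, Blum on 8. Blum wins 8–5.
Gupta vs Chen: Gupta is ranked higher on 1+2+2 = 5 ballots, Chen on 8. Chen wins 8–5.
Gupta–Dube: Gupta 7–6.
Blum vs Chen: Blum preferred on 1+2 = 3 ballots; Chen wins 10–3.
Blum vs Dube: Dube wins 8–5.
Chen vs Dube: Chen wins 10–3.
No candidate is winless: Mbeki beats Park; Park beats Gupta; Gupta beats Dube; Blum beats Gupta; Chen beats Mbeki; Dube beats Mbeki. There is no Condorcet loser.

none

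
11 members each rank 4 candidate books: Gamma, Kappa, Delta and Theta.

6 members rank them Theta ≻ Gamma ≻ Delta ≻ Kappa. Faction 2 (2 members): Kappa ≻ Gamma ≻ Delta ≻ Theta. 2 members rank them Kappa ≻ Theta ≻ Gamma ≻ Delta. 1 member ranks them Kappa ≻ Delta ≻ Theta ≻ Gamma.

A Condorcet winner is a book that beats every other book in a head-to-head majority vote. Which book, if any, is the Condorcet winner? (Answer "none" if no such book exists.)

Theta

Head-to-head results (11 members):
Gamma vs Kappa: Gamma, 6–5.
Gamma–Delta: Gamma 10–1.
Gamma–Theta: Theta 9–2.
Kappa–Delta: Delta 6–5.
Kappa vs Theta: Theta wins 6–5.
Delta vs Theta: Theta, 8–3.
Only Theta has no losses; Theta is the Condorcet winner.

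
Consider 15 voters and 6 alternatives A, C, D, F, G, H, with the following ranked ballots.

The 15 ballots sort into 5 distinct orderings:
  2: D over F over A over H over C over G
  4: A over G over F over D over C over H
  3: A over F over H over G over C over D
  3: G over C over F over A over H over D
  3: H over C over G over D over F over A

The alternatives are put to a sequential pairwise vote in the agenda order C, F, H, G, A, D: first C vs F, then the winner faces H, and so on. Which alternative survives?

A

Round 1: C vs F — 6–9, F advances.
Round 2: F vs H — 12–3, F advances.
Round 3: F vs G — 5–10, G advances.
Round 4: G vs A — 6–9, A advances.
Round 5: A vs D — 10–5, A advances.
The agenda winner is A.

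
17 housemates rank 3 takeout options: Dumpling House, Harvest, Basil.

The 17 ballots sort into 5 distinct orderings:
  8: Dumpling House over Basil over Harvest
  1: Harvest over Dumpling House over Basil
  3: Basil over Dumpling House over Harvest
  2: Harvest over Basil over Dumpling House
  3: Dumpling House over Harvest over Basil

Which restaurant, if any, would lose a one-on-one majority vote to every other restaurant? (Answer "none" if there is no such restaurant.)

Harvest

Head-to-head results (17 friends):
Dumpling House vs Harvest: Dumpling House, 14–3.
Dumpling House vs Basil: Dumpling House preferred on 8+1+3 = 12 ballots; Dumpling House wins 12–5.
Harvest vs Basil: Basil wins 11–6.
Harvest is beaten in every head-to-head and is the Condorcet loser.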